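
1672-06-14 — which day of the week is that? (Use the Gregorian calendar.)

Doomsday rule: the anchor day for the 1600s is Tuesday. For year 72: 72÷12 = 6 r 0, and 0÷4 = 0, so 6+0+0 = 6.
Tuesday + 6 ≡ Monday — that's 1672's doomsday.
In June the doomsday date is Jun 6.
Jun 14 is 8 days after Jun 6; 8 mod 7 = 1, so Monday + 1 = Tuesday.

Tuesday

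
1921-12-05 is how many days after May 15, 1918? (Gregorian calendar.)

1300

May 15, 1918 → May 15, 1919: 365 days.
May 15, 1919 → May 15, 1920: 366 days (Feb 29, 1920 is in that span).
May 15, 1920 → May 15, 1921: 365 days.
May 15, 1921 → Jun 15, 1921: 31 days (May has 31).
Jun 15, 1921 → Jul 15, 1921: 30 days (June has 30).
Jul 15, 1921 → Aug 15, 1921: 31 days (July has 31).
Aug 15, 1921 → Sep 15, 1921: 31 days (August has 31).
Sep 15, 1921 → Oct 15, 1921: 30 days (September has 30).
Oct 15, 1921 → Nov 15, 1921: 31 days (October has 31).
Nov 15, 1921 → Dec 5, 1921: 20 days.
Total: 1300 days.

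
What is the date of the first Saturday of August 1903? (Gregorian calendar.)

August 1, 1903 is a Saturday.
The first Saturday is therefore August 1 (same day).

August 1, 1903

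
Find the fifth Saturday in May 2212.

May 1, 2212 is a Friday.
The first Saturday is therefore May 2 (1 days later).
The fifth Saturday is 2 + 4×7 = May 30.

May 30, 2212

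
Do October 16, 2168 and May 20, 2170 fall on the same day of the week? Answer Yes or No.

From Oct 16, 2168 to May 20, 2170 is 581 days.
581 mod 7 = 0, so they are the same weekday.
(Oct 16, 2168 is a Sunday; May 20, 2170 is a Sunday.)

Yes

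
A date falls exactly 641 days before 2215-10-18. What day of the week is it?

Oct 18, 2215 is a Wednesday.
641 mod 7 = 4, so 641 days before a Wednesday is Wednesday − 4 = Saturday.

Saturday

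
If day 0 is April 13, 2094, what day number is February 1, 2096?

Apr 13, 2094 → Apr 13, 2095: 365 days.
Apr 13, 2095 → May 13, 2095: 30 days (April has 30).
May 13, 2095 → Jun 13, 2095: 31 days (May has 31).
Jun 13, 2095 → Jul 13, 2095: 30 days (June has 30).
Jul 13, 2095 → Aug 13, 2095: 31 days (July has 31).
Aug 13, 2095 → Sep 13, 2095: 31 days (August has 31).
Sep 13, 2095 → Oct 13, 2095: 30 days (September has 30).
Oct 13, 2095 → Nov 13, 2095: 31 days (October has 31).
Nov 13, 2095 → Dec 13, 2095: 30 days (November has 30).
Dec 13, 2095 → Jan 13, 2096: 31 days (December has 31).
Jan 13, 2096 → Feb 1, 2096: 19 days.
Total: 659 days.

659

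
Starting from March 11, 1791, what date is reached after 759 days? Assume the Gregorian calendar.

April 8, 1793

+366 (one year; includes Feb 29, 1792) → Mar 11, 1792 (393 left).
Mar has 31 days: +21 → Apr 1, 1792 (372 left).
Apr has 30 days: +30 → May 1, 1792 (342 left).
May has 31 days: +31 → Jun 1, 1792 (311 left).
Jun has 30 days: +30 → Jul 1, 1792 (281 left).
Jul has 31 days: +31 → Aug 1, 1792 (250 left).
Aug has 31 days: +31 → Sep 1, 1792 (219 left).
Sep has 30 days: +30 → Oct 1, 1792 (189 left).
Oct has 31 days: +31 → Nov 1, 1792 (158 left).
Nov has 30 days: +30 → Dec 1, 1792 (128 left).
Dec has 31 days: +31 → Jan 1, 1793 (97 left).
Jan has 31 days: +31 → Feb 1, 1793 (66 left).
Feb has 28 days: +28 → Mar 1, 1793 (38 left).
Mar has 31 days: +31 → Apr 1, 1793 (7 left).
+7 → Apr 8, 1793.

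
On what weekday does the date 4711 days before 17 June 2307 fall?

Monday

First find the weekday of Jun 17, 2307. Doomsday rule: the anchor day for the 2300s is Wednesday. For year 07: 7÷12 = 0 r 7, and 7÷4 = 1, so 0+7+1 = 8.
Wednesday + 8 ≡ Thursday — that's 2307's doomsday.
In June the doomsday date is Jun 6.
Jun 17 is 11 days after Jun 6; 11 mod 7 = 4, so Thursday + 4 = Monday.
4711 mod 7 = 0, so 4711 days before a Monday is Monday − 0 = Monday.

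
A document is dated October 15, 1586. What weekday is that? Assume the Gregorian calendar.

Doomsday rule: the anchor day for the 1500s is Wednesday. For year 86: 86÷12 = 7 r 2, and 2÷4 = 0, so 7+2+0 = 9.
Wednesday + 9 ≡ Friday — that's 1586's doomsday.
In October the doomsday date is Oct 10.
Oct 15 is 5 days after Oct 10; 5 mod 7 = 5, so Friday + 5 = Wednesday.

Wednesday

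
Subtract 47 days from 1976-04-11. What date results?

−11 → Mar 31, 1976 (end of Mar, 31 days; 36 left).
−31 → Feb 29, 1976 (end of Feb, 29 days; 5 left).
−5 → Feb 24, 1976.

February 24, 1976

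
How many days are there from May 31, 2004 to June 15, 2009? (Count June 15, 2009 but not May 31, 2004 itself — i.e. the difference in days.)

May 31, 2004 → May 31, 2005: 365 days.
May 31, 2005 → May 31, 2006: 365 days.
May 31, 2006 → May 31, 2007: 365 days.
May 31, 2007 → May 31, 2008: 366 days (Feb 29, 2008 is in that span).
May 31, 2008 → Jun 30, 2008: 30 days (May has 31).
Jun 30, 2008 → Jul 30, 2008: 30 days (June has 30).
Jul 30, 2008 → Aug 30, 2008: 31 days (July has 31).
Aug 30, 2008 → Sep 30, 2008: 31 days (August has 31).
Sep 30, 2008 → Oct 30, 2008: 30 days (September has 30).
Oct 30, 2008 → Nov 30, 2008: 31 days (October has 31).
Nov 30, 2008 → Dec 30, 2008: 30 days (November has 30).
Dec 30, 2008 → Jan 30, 2009: 31 days (December has 31).
Jan 30, 2009 → Feb 28, 2009: 29 days (January has 31).
Feb 28, 2009 → Mar 28, 2009: 28 days (February has 28).
Mar 28, 2009 → Apr 28, 2009: 31 days (March has 31).
Apr 28, 2009 → May 28, 2009: 30 days (April has 30).
May 28, 2009 → Jun 15, 2009: 18 days.
Total: 1841 days.

1841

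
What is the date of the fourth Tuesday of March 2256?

March 25, 2256

March 1, 2256 is a Saturday.
The first Tuesday is therefore March 4 (3 days later).
The fourth Tuesday is 4 + 3×7 = March 25.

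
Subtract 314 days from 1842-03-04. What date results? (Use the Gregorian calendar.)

April 24, 1841

−4 → Feb 28, 1842 (end of Feb, 28 days; 310 left).
−28 → Jan 31, 1842 (end of Jan, 31 days; 282 left).
−31 → Dec 31, 1841 (end of Dec, 31 days; 251 left).
−31 → Nov 30, 1841 (end of Nov, 30 days; 220 left).
−30 → Oct 31, 1841 (end of Oct, 31 days; 190 left).
−31 → Sep 30, 1841 (end of Sep, 30 days; 159 left).
−30 → Aug 31, 1841 (end of Aug, 31 days; 129 left).
−31 → Jul 31, 1841 (end of Jul, 31 days; 98 left).
−31 → Jun 30, 1841 (end of Jun, 30 days; 67 left).
−30 → May 31, 1841 (end of May, 31 days; 37 left).
−31 → Apr 30, 1841 (end of Apr, 30 days; 6 left).
−6 → Apr 24, 1841.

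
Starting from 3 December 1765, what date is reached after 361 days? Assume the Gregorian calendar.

November 29, 1766

Dec has 31 days: +29 → Jan 1, 1766 (332 left).
Jan has 31 days: +31 → Feb 1, 1766 (301 left).
Feb has 28 days: +28 → Mar 1, 1766 (273 left).
Mar has 31 days: +31 → Apr 1, 1766 (242 left).
Apr has 30 days: +30 → May 1, 1766 (212 left).
May has 31 days: +31 → Jun 1, 1766 (181 left).
Jun has 30 days: +30 → Jul 1, 1766 (151 left).
Jul has 31 days: +31 → Aug 1, 1766 (120 left).
Aug has 31 days: +31 → Sep 1, 1766 (89 left).
Sep has 30 days: +30 → Oct 1, 1766 (59 left).
Oct has 31 days: +31 → Nov 1, 1766 (28 left).
+28 → Nov 29, 1766.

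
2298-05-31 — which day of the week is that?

Tuesday

Doomsday rule: the anchor day for the 2200s is Friday. For year 98: 98÷12 = 8 r 2, and 2÷4 = 0, so 8+2+0 = 10.
Friday + 10 ≡ Monday — that's 2298's doomsday.
In May the doomsday date is May 9.
May 31 is 22 days after May 9; 22 mod 7 = 1, so Monday + 1 = Tuesday.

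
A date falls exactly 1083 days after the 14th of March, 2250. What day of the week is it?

Mar 14, 2250 is a Thursday.
1083 mod 7 = 5, so 1083 days after a Thursday is Thursday + 5 = Tuesday.

Tuesday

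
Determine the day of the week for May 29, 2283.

Tuesday

Doomsday rule: the anchor day for the 2200s is Friday. For year 83: 83÷12 = 6 r 11, and 11÷4 = 2, so 6+11+2 = 19.
Friday + 19 ≡ Wednesday — that's 2283's doomsday.
In May the doomsday date is May 9.
May 29 is 20 days after May 9; 20 mod 7 = 6, so Wednesday + 6 = Tuesday.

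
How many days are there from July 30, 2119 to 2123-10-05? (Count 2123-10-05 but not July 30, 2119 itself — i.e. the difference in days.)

Jul 30, 2119 → Jul 30, 2120: 366 days (Feb 29, 2120 is in that span).
Jul 30, 2120 → Jul 30, 2121: 365 days.
Jul 30, 2121 → Jul 30, 2122: 365 days.
Jul 30, 2122 → Jul 30, 2123: 365 days.
Jul 30, 2123 → Aug 30, 2123: 31 days (July has 31).
Aug 30, 2123 → Sep 30, 2123: 31 days (August has 31).
Sep 30, 2123 → Oct 5, 2123: 5 days.
Total: 1528 days.

1528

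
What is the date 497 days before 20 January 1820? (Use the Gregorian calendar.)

September 10, 1818

−365 (one year) → Jan 20, 1819 (132 left).
−20 → Dec 31, 1818 (end of Dec, 31 days; 112 left).
−31 → Nov 30, 1818 (end of Nov, 30 days; 81 left).
−30 → Oct 31, 1818 (end of Oct, 31 days; 51 left).
−31 → Sep 30, 1818 (end of Sep, 30 days; 20 left).
−20 → Sep 10, 1818.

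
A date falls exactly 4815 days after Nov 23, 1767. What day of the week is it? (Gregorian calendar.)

Sunday

Nov 23, 1767 is a Monday.
4815 mod 7 = 6, so 4815 days after a Monday is Monday + 6 = Sunday.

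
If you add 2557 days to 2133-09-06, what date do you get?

September 6, 2140

+365 (one year) → Sep 6, 2134 (2192 left).
+365 (one year) → Sep 6, 2135 (1827 left).
+366 (one year; includes Feb 29, 2136) → Sep 6, 2136 (1461 left).
+365 (one year) → Sep 6, 2137 (1096 left).
+365 (one year) → Sep 6, 2138 (731 left).
+365 (one year) → Sep 6, 2139 (366 left).
Sep has 30 days: +25 → Oct 1, 2139 (341 left).
Oct has 31 days: +31 → Nov 1, 2139 (310 left).
Nov has 30 days: +30 → Dec 1, 2139 (280 left).
Dec has 31 days: +31 → Jan 1, 2140 (249 left).
Jan has 31 days: +31 → Feb 1, 2140 (218 left).
Feb has 29 days: +29 → Mar 1, 2140 (189 left).
Mar has 31 days: +31 → Apr 1, 2140 (158 left).
Apr has 30 days: +30 → May 1, 2140 (128 left).
May has 31 days: +31 → Jun 1, 2140 (97 left).
Jun has 30 days: +30 → Jul 1, 2140 (67 left).
Jul has 31 days: +31 → Aug 1, 2140 (36 left).
Aug has 31 days: +31 → Sep 1, 2140 (5 left).
+5 → Sep 6, 2140.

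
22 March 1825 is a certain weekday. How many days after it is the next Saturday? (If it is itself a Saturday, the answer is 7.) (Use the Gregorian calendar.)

Mar 22, 1825 is a Tuesday.
From Tuesday to the next Saturday is 4 days.

4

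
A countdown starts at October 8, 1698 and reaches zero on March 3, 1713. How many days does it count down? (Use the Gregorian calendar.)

Oct 8, 1698 → Oct 8, 1699: 365 days.
Oct 8, 1699 → Oct 8, 1700: 365 days.
Oct 8, 1700 → Oct 8, 1701: 365 days.
Oct 8, 1701 → Oct 8, 1702: 365 days.
Oct 8, 1702 → Oct 8, 1703: 365 days.
Oct 8, 1703 → Oct 8, 1704: 366 days (Feb 29, 1704 is in that span).
Oct 8, 1704 → Oct 8, 1705: 365 days.
Oct 8, 1705 → Oct 8, 1706: 365 days.
Oct 8, 1706 → Oct 8, 1707: 365 days.
Oct 8, 1707 → Oct 8, 1708: 366 days (Feb 29, 1708 is in that span).
Oct 8, 1708 → Oct 8, 1709: 365 days.
Oct 8, 1709 → Oct 8, 1710: 365 days.
Oct 8, 1710 → Oct 8, 1711: 365 days.
Oct 8, 1711 → Oct 8, 1712: 366 days (Feb 29, 1712 is in that span).
Oct 8, 1712 → Nov 8, 1712: 31 days (October has 31).
Nov 8, 1712 → Dec 8, 1712: 30 days (November has 30).
Dec 8, 1712 → Jan 8, 1713: 31 days (December has 31).
Jan 8, 1713 → Feb 8, 1713: 31 days (January has 31).
Feb 8, 1713 → Mar 3, 1713: 23 days.
Total: 5259 days.

5259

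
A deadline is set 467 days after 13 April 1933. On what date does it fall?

July 24, 1934

+365 (one year) → Apr 13, 1934 (102 left).
Apr has 30 days: +18 → May 1, 1934 (84 left).
May has 31 days: +31 → Jun 1, 1934 (53 left).
Jun has 30 days: +30 → Jul 1, 1934 (23 left).
+23 → Jul 24, 1934.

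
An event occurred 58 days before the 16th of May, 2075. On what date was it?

March 19, 2075

−16 → Apr 30, 2075 (end of Apr, 30 days; 42 left).
−30 → Mar 31, 2075 (end of Mar, 31 days; 12 left).
−12 → Mar 19, 2075.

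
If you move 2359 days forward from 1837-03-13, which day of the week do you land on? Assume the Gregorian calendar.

First find the weekday of Mar 13, 1837. Doomsday rule: the anchor day for the 1800s is Friday. For year 37: 37÷12 = 3 r 1, and 1÷4 = 0, so 3+1+0 = 4.
Friday + 4 ≡ Tuesday — that's 1837's doomsday.
In March the doomsday date is Mar 14.
Mar 13 is 1 day before Mar 14; 1 mod 7 = 1, so Tuesday − 1 = Monday.
2359 mod 7 = 0, so 2359 days after a Monday is Monday + 0 = Monday.

Monday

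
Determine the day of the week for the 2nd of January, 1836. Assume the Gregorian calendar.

January 1, 1836 is a Friday.
Jan 1, 1836 → Jan 2, 1836: 1 days.
Total: 1 days.
1 mod 7 = 1, so Friday + 1 = Saturday.

Saturday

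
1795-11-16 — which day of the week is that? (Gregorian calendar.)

Monday

Doomsday rule: the anchor day for the 1700s is Sunday. For year 95: 95÷12 = 7 r 11, and 11÷4 = 2, so 7+11+2 = 20.
Sunday + 20 ≡ Saturday — that's 1795's doomsday.
In November the doomsday date is Nov 7.
Nov 16 is 9 days after Nov 7; 9 mod 7 = 2, so Saturday + 2 = Monday.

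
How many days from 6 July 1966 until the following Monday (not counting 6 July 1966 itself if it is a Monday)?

Jul 6, 1966 is a Wednesday.
From Wednesday to the next Monday is 5 days.

5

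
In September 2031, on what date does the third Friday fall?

September 19, 2031

September 1, 2031 is a Monday.
The first Friday is therefore September 5 (4 days later).
The third Friday is 5 + 2×7 = September 19.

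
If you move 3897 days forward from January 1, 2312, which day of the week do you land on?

Saturday

First find the weekday of Jan 1, 2312. Doomsday rule: the anchor day for the 2300s is Wednesday. For year 12: 12÷12 = 1 r 0, and 0÷4 = 0, so 1+0+0 = 1.
Wednesday + 1 ≡ Thursday — that's 2312's doomsday.
In January the doomsday date is Jan 4 (2312 is a leap year (divisible by 4)).
Jan 1 is 3 days before Jan 4; 3 mod 7 = 3, so Thursday − 3 = Monday.
3897 mod 7 = 5, so 3897 days after a Monday is Monday + 5 = Saturday.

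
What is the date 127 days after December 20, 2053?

April 26, 2054

Dec has 31 days: +12 → Jan 1, 2054 (115 left).
Jan has 31 days: +31 → Feb 1, 2054 (84 left).
Feb has 28 days: +28 → Mar 1, 2054 (56 left).
Mar has 31 days: +31 → Apr 1, 2054 (25 left).
+25 → Apr 26, 2054.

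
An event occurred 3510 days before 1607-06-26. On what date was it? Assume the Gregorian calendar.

November 15, 1597

−365 (one year) → Jun 26, 1606 (3145 left).
−365 (one year) → Jun 26, 1605 (2780 left).
−365 (one year) → Jun 26, 1604 (2415 left).
−366 (one year; includes Feb 29, 1604) → Jun 26, 1603 (2049 left).
−365 (one year) → Jun 26, 1602 (1684 left).
−365 (one year) → Jun 26, 1601 (1319 left).
−365 (one year) → Jun 26, 1600 (954 left).
−366 (one year; includes Feb 29, 1600) → Jun 26, 1599 (588 left).
−365 (one year) → Jun 26, 1598 (223 left).
−26 → May 31, 1598 (end of May, 31 days; 197 left).
−31 → Apr 30, 1598 (end of Apr, 30 days; 166 left).
−30 → Mar 31, 1598 (end of Mar, 31 days; 136 left).
−31 → Feb 28, 1598 (end of Feb, 28 days; 105 left).
−28 → Jan 31, 1598 (end of Jan, 31 days; 77 left).
−31 → Dec 31, 1597 (end of Dec, 31 days; 46 left).
−31 → Nov 30, 1597 (end of Nov, 30 days; 15 left).
−15 → Nov 15, 1597.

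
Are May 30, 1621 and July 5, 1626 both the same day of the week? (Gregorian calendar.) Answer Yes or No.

Yes

From May 30, 1621 to Jul 5, 1626 is 1862 days.
1862 mod 7 = 0, so they are the same weekday.
(May 30, 1621 is a Sunday; Jul 5, 1626 is a Sunday.)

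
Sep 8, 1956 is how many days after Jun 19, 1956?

81

Jun 19, 1956 → Jul 19, 1956: 30 days (June has 30).
Jul 19, 1956 → Aug 19, 1956: 31 days (July has 31).
Aug 19, 1956 → Sep 8, 1956: 20 days.
Total: 81 days.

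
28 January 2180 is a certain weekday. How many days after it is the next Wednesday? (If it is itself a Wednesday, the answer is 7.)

Jan 28, 2180 is a Friday.
From Friday to the next Wednesday is 5 days.

5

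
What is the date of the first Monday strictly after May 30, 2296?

June 1, 2296

May 30, 2296 is a Saturday.
From Saturday to the next Monday is 2 days.
May 30, 2296 + 2 = Jun 1, 2296.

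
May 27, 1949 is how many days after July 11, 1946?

Jul 11, 1946 → Jul 11, 1947: 365 days.
Jul 11, 1947 → Jul 11, 1948: 366 days (Feb 29, 1948 is in that span).
Jul 11, 1948 → Aug 11, 1948: 31 days (July has 31).
Aug 11, 1948 → Sep 11, 1948: 31 days (August has 31).
Sep 11, 1948 → Oct 11, 1948: 30 days (September has 30).
Oct 11, 1948 → Nov 11, 1948: 31 days (October has 31).
Nov 11, 1948 → Dec 11, 1948: 30 days (November has 30).
Dec 11, 1948 → Jan 11, 1949: 31 days (December has 31).
Jan 11, 1949 → Feb 11, 1949: 31 days (January has 31).
Feb 11, 1949 → Mar 11, 1949: 28 days (February has 28).
Mar 11, 1949 → Apr 11, 1949: 31 days (March has 31).
Apr 11, 1949 → May 11, 1949: 30 days (April has 30).
May 11, 1949 → May 27, 1949: 16 days.
Total: 1051 days.

1051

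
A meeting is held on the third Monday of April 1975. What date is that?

April 21, 1975

April 1, 1975 is a Tuesday.
The first Monday is therefore April 7 (6 days later).
The third Monday is 7 + 2×7 = April 21.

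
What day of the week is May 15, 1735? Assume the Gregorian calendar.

Sunday

Doomsday rule: the anchor day for the 1700s is Sunday. For year 35: 35÷12 = 2 r 11, and 11÷4 = 2, so 2+11+2 = 15.
Sunday + 15 ≡ Monday — that's 1735's doomsday.
In May the doomsday date is May 9.
May 15 is 6 days after May 9; 6 mod 7 = 6, so Monday + 6 = Sunday.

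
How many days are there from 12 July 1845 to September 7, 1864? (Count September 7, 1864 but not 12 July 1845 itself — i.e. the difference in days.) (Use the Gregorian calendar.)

Jul 12, 1845 → Jul 12, 1846: 365 days.
Jul 12, 1846 → Jul 12, 1847: 365 days.
Jul 12, 1847 → Jul 12, 1848: 366 days (Feb 29, 1848 is in that span).
Jul 12, 1848 → Jul 12, 1849: 365 days.
Jul 12, 1849 → Jul 12, 1850: 365 days.
Jul 12, 1850 → Jul 12, 1851: 365 days.
Jul 12, 1851 → Jul 12, 1852: 366 days (Feb 29, 1852 is in that span).
Jul 12, 1852 → Jul 12, 1853: 365 days.
Jul 12, 1853 → Jul 12, 1854: 365 days.
Jul 12, 1854 → Jul 12, 1855: 365 days.
Jul 12, 1855 → Jul 12, 1856: 366 days (Feb 29, 1856 is in that span).
Jul 12, 1856 → Jul 12, 1857: 365 days.
Jul 12, 1857 → Jul 12, 1858: 365 days.
Jul 12, 1858 → Jul 12, 1859: 365 days.
Jul 12, 1859 → Jul 12, 1860: 366 days (Feb 29, 1860 is in that span).
Jul 12, 1860 → Jul 12, 1861: 365 days.
Jul 12, 1861 → Jul 12, 1862: 365 days.
Jul 12, 1862 → Jul 12, 1863: 365 days.
Jul 12, 1863 → Jul 12, 1864: 366 days (Feb 29, 1864 is in that span).
Jul 12, 1864 → Aug 12, 1864: 31 days (July has 31).
Aug 12, 1864 → Sep 7, 1864: 26 days.
Total: 6997 days.

6997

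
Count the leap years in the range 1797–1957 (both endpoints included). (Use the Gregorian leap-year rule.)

38

Multiples of 4 in [1797,1957]: 40.
Of those, multiples of 100: 2 (not leap unless ÷400).
Multiples of 400: 0.
Leap years = 40 − 2 + 0 = 38.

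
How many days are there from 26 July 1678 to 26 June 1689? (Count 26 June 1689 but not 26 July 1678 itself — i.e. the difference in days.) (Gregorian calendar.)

Jul 26, 1678 → Jul 26, 1679: 365 days.
Jul 26, 1679 → Jul 26, 1680: 366 days (Feb 29, 1680 is in that span).
Jul 26, 1680 → Jul 26, 1681: 365 days.
Jul 26, 1681 → Jul 26, 1682: 365 days.
Jul 26, 1682 → Jul 26, 1683: 365 days.
Jul 26, 1683 → Jul 26, 1684: 366 days (Feb 29, 1684 is in that span).
Jul 26, 1684 → Jul 26, 1685: 365 days.
Jul 26, 1685 → Jul 26, 1686: 365 days.
Jul 26, 1686 → Jul 26, 1687: 365 days.
Jul 26, 1687 → Jul 26, 1688: 366 days (Feb 29, 1688 is in that span).
Jul 26, 1688 → Aug 26, 1688: 31 days (July has 31).
Aug 26, 1688 → Sep 26, 1688: 31 days (August has 31).
Sep 26, 1688 → Oct 26, 1688: 30 days (September has 30).
Oct 26, 1688 → Nov 26, 1688: 31 days (October has 31).
Nov 26, 1688 → Dec 26, 1688: 30 days (November has 30).
Dec 26, 1688 → Jan 26, 1689: 31 days (December has 31).
Jan 26, 1689 → Feb 26, 1689: 31 days (January has 31).
Feb 26, 1689 → Mar 26, 1689: 28 days (February has 28).
Mar 26, 1689 → Apr 26, 1689: 31 days (March has 31).
Apr 26, 1689 → May 26, 1689: 30 days (April has 30).
May 26, 1689 → Jun 26, 1689: 31 days.
Total: 3988 days.

3988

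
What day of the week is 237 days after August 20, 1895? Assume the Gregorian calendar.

Monday

First find the weekday of Aug 20, 1895. Doomsday rule: the anchor day for the 1800s is Friday. For year 95: 95÷12 = 7 r 11, and 11÷4 = 2, so 7+11+2 = 20.
Friday + 20 ≡ Thursday — that's 1895's doomsday.
In August the doomsday date is Aug 8.
Aug 20 is 12 days after Aug 8; 12 mod 7 = 5, so Thursday + 5 = Tuesday.
237 mod 7 = 6, so 237 days after a Tuesday is Tuesday + 6 = Monday.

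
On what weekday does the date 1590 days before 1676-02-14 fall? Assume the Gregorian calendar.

Feb 14, 1676 is a Friday.
1590 mod 7 = 1, so 1590 days before a Friday is Friday − 1 = Thursday.

Thursday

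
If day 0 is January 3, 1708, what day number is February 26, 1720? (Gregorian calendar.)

Jan 3, 1708 → Jan 3, 1709: 366 days (Feb 29, 1708 is in that span).
Jan 3, 1709 → Jan 3, 1710: 365 days.
Jan 3, 1710 → Jan 3, 1711: 365 days.
Jan 3, 1711 → Jan 3, 1712: 365 days.
Jan 3, 1712 → Jan 3, 1713: 366 days (Feb 29, 1712 is in that span).
Jan 3, 1713 → Jan 3, 1714: 365 days.
Jan 3, 1714 → Jan 3, 1715: 365 days.
Jan 3, 1715 → Jan 3, 1716: 365 days.
Jan 3, 1716 → Jan 3, 1717: 366 days (Feb 29, 1716 is in that span).
Jan 3, 1717 → Jan 3, 1718: 365 days.
Jan 3, 1718 → Jan 3, 1719: 365 days.
Jan 3, 1719 → Jan 3, 1720: 365 days.
Jan 3, 1720 → Feb 3, 1720: 31 days (January has 31).
Feb 3, 1720 → Feb 26, 1720: 23 days.
Total: 4437 days.

4437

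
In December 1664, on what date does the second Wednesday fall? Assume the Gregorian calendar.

December 10, 1664

December 1, 1664 is a Monday.
The first Wednesday is therefore December 3 (2 days later).
The second Wednesday is 3 + 1×7 = December 10.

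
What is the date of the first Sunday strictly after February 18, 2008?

February 24, 2008

Feb 18, 2008 is a Monday.
From Monday to the next Sunday is 6 days.
Feb 18, 2008 + 6 = Feb 24, 2008.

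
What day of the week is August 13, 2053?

Doomsday rule: the anchor day for the 2000s is Tuesday. For year 53: 53÷12 = 4 r 5, and 5÷4 = 1, so 4+5+1 = 10.
Tuesday + 10 ≡ Friday — that's 2053's doomsday.
In August the doomsday date is Aug 8.
Aug 13 is 5 days after Aug 8; 5 mod 7 = 5, so Friday + 5 = Wednesday.

Wednesday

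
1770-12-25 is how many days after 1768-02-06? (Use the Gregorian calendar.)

1053

Feb 6, 1768 → Feb 6, 1769: 366 days (Feb 29, 1768 is in that span).
Feb 6, 1769 → Feb 6, 1770: 365 days.
Feb 6, 1770 → Mar 6, 1770: 28 days (February has 28).
Mar 6, 1770 → Apr 6, 1770: 31 days (March has 31).
Apr 6, 1770 → May 6, 1770: 30 days (April has 30).
May 6, 1770 → Jun 6, 1770: 31 days (May has 31).
Jun 6, 1770 → Jul 6, 1770: 30 days (June has 30).
Jul 6, 1770 → Aug 6, 1770: 31 days (July has 31).
Aug 6, 1770 → Sep 6, 1770: 31 days (August has 31).
Sep 6, 1770 → Oct 6, 1770: 30 days (September has 30).
Oct 6, 1770 → Nov 6, 1770: 31 days (October has 31).
Nov 6, 1770 → Dec 6, 1770: 30 days (November has 30).
Dec 6, 1770 → Dec 25, 1770: 19 days.
Total: 1053 days.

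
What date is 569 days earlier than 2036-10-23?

−366 (one year; includes Feb 29, 2036) → Oct 23, 2035 (203 left).
−23 → Sep 30, 2035 (end of Sep, 30 days; 180 left).
−30 → Aug 31, 2035 (end of Aug, 31 days; 150 left).
−31 → Jul 31, 2035 (end of Jul, 31 days; 119 left).
−31 → Jun 30, 2035 (end of Jun, 30 days; 88 left).
−30 → May 31, 2035 (end of May, 31 days; 58 left).
−31 → Apr 30, 2035 (end of Apr, 30 days; 27 left).
−27 → Apr 3, 2035.

April 3, 2035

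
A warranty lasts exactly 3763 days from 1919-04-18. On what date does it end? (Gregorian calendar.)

August 6, 1929

+366 (one year; includes Feb 29, 1920) → Apr 18, 1920 (3397 left).
+365 (one year) → Apr 18, 1921 (3032 left).
+365 (one year) → Apr 18, 1922 (2667 left).
+365 (one year) → Apr 18, 1923 (2302 left).
+366 (one year; includes Feb 29, 1924) → Apr 18, 1924 (1936 left).
+365 (one year) → Apr 18, 1925 (1571 left).
+365 (one year) → Apr 18, 1926 (1206 left).
+365 (one year) → Apr 18, 1927 (841 left).
+366 (one year; includes Feb 29, 1928) → Apr 18, 1928 (475 left).
+365 (one year) → Apr 18, 1929 (110 left).
Apr has 30 days: +13 → May 1, 1929 (97 left).
May has 31 days: +31 → Jun 1, 1929 (66 left).
Jun has 30 days: +30 → Jul 1, 1929 (36 left).
Jul has 31 days: +31 → Aug 1, 1929 (5 left).
+5 → Aug 6, 1929.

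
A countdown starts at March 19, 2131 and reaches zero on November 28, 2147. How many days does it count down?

6098

Mar 19, 2131 → Mar 19, 2132: 366 days (Feb 29, 2132 is in that span).
Mar 19, 2132 → Mar 19, 2133: 365 days.
Mar 19, 2133 → Mar 19, 2134: 365 days.
Mar 19, 2134 → Mar 19, 2135: 365 days.
Mar 19, 2135 → Mar 19, 2136: 366 days (Feb 29, 2136 is in that span).
Mar 19, 2136 → Mar 19, 2137: 365 days.
Mar 19, 2137 → Mar 19, 2138: 365 days.
Mar 19, 2138 → Mar 19, 2139: 365 days.
Mar 19, 2139 → Mar 19, 2140: 366 days (Feb 29, 2140 is in that span).
Mar 19, 2140 → Mar 19, 2141: 365 days.
Mar 19, 2141 → Mar 19, 2142: 365 days.
Mar 19, 2142 → Mar 19, 2143: 365 days.
Mar 19, 2143 → Mar 19, 2144: 366 days (Feb 29, 2144 is in that span).
Mar 19, 2144 → Mar 19, 2145: 365 days.
Mar 19, 2145 → Mar 19, 2146: 365 days.
Mar 19, 2146 → Mar 19, 2147: 365 days.
Mar 19, 2147 → Apr 19, 2147: 31 days (March has 31).
Apr 19, 2147 → May 19, 2147: 30 days (April has 30).
May 19, 2147 → Jun 19, 2147: 31 days (May has 31).
Jun 19, 2147 → Jul 19, 2147: 30 days (June has 30).
Jul 19, 2147 → Aug 19, 2147: 31 days (July has 31).
Aug 19, 2147 → Sep 19, 2147: 31 days (August has 31).
Sep 19, 2147 → Oct 19, 2147: 30 days (September has 30).
Oct 19, 2147 → Nov 19, 2147: 31 days (October has 31).
Nov 19, 2147 → Nov 28, 2147: 9 days.
Total: 6098 days.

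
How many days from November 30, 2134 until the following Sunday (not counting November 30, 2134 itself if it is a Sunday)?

Nov 30, 2134 is a Tuesday.
From Tuesday to the next Sunday is 5 days.

5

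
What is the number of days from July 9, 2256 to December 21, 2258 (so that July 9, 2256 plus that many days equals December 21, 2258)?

Jul 9, 2256 → Jul 9, 2257: 365 days.
Jul 9, 2257 → Jul 9, 2258: 365 days.
Jul 9, 2258 → Aug 9, 2258: 31 days (July has 31).
Aug 9, 2258 → Sep 9, 2258: 31 days (August has 31).
Sep 9, 2258 → Oct 9, 2258: 30 days (September has 30).
Oct 9, 2258 → Nov 9, 2258: 31 days (October has 31).
Nov 9, 2258 → Dec 9, 2258: 30 days (November has 30).
Dec 9, 2258 → Dec 21, 2258: 12 days.
Total: 895 days.

895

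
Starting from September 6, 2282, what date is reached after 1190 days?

December 9, 2285

+365 (one year) → Sep 6, 2283 (825 left).
+366 (one year; includes Feb 29, 2284) → Sep 6, 2284 (459 left).
+365 (one year) → Sep 6, 2285 (94 left).
Sep has 30 days: +25 → Oct 1, 2285 (69 left).
Oct has 31 days: +31 → Nov 1, 2285 (38 left).
Nov has 30 days: +30 → Dec 1, 2285 (8 left).
+8 → Dec 9, 2285.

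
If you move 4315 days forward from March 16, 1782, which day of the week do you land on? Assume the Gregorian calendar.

Mar 16, 1782 is a Saturday.
4315 mod 7 = 3, so 4315 days after a Saturday is Saturday + 3 = Tuesday.

Tuesday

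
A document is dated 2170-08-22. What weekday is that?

Doomsday rule: the anchor day for the 2100s is Sunday. For year 70: 70÷12 = 5 r 10, and 10÷4 = 2, so 5+10+2 = 17.
Sunday + 17 ≡ Wednesday — that's 2170's doomsday.
In August the doomsday date is Aug 8.
Aug 22 is 14 days after Aug 8; 14 mod 7 = 0, so Wednesday + 0 = Wednesday.

Wednesday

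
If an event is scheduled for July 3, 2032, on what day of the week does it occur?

Saturday

January 1, 2032 is a Thursday.
Jan 1, 2032 → Feb 1, 2032: 31 days (January has 31).
Feb 1, 2032 → Mar 1, 2032: 29 days (February has 29).
Mar 1, 2032 → Apr 1, 2032: 31 days (March has 31).
Apr 1, 2032 → May 1, 2032: 30 days (April has 30).
May 1, 2032 → Jun 1, 2032: 31 days (May has 31).
Jun 1, 2032 → Jul 1, 2032: 30 days (June has 30).
Jul 1, 2032 → Jul 3, 2032: 2 days.
Total: 184 days.
184 mod 7 = 2, so Thursday + 2 = Saturday.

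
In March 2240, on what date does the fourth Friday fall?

March 1, 2240 is a Sunday.
The first Friday is therefore March 6 (5 days later).
The fourth Friday is 6 + 3×7 = March 27.

March 27, 2240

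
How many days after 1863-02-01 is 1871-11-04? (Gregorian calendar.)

3198

Feb 1, 1863 → Feb 1, 1864: 365 days.
Feb 1, 1864 → Feb 1, 1865: 366 days (Feb 29, 1864 is in that span).
Feb 1, 1865 → Feb 1, 1866: 365 days.
Feb 1, 1866 → Feb 1, 1867: 365 days.
Feb 1, 1867 → Feb 1, 1868: 365 days.
Feb 1, 1868 → Feb 1, 1869: 366 days (Feb 29, 1868 is in that span).
Feb 1, 1869 → Feb 1, 1870: 365 days.
Feb 1, 1870 → Feb 1, 1871: 365 days.
Feb 1, 1871 → Mar 1, 1871: 28 days (February has 28).
Mar 1, 1871 → Apr 1, 1871: 31 days (March has 31).
Apr 1, 1871 → May 1, 1871: 30 days (April has 30).
May 1, 1871 → Jun 1, 1871: 31 days (May has 31).
Jun 1, 1871 → Jul 1, 1871: 30 days (June has 30).
Jul 1, 1871 → Aug 1, 1871: 31 days (July has 31).
Aug 1, 1871 → Sep 1, 1871: 31 days (August has 31).
Sep 1, 1871 → Oct 1, 1871: 30 days (September has 30).
Oct 1, 1871 → Nov 1, 1871: 31 days (October has 31).
Nov 1, 1871 → Nov 4, 1871: 3 days.
Total: 3198 days.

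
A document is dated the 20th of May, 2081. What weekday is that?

Tuesday

Doomsday rule: the anchor day for the 2000s is Tuesday. For year 81: 81÷12 = 6 r 9, and 9÷4 = 2, so 6+9+2 = 17.
Tuesday + 17 ≡ Friday — that's 2081's doomsday.
In May the doomsday date is May 9.
May 20 is 11 days after May 9; 11 mod 7 = 4, so Friday + 4 = Tuesday.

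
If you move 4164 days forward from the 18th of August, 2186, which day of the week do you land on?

Aug 18, 2186 is a Friday.
4164 mod 7 = 6, so 4164 days after a Friday is Friday + 6 = Thursday.

Thursday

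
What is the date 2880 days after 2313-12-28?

November 16, 2321

+365 (one year) → Dec 28, 2314 (2515 left).
+365 (one year) → Dec 28, 2315 (2150 left).
+366 (one year; includes Feb 29, 2316) → Dec 28, 2316 (1784 left).
+365 (one year) → Dec 28, 2317 (1419 left).
+365 (one year) → Dec 28, 2318 (1054 left).
+365 (one year) → Dec 28, 2319 (689 left).
+366 (one year; includes Feb 29, 2320) → Dec 28, 2320 (323 left).
Dec has 31 days: +4 → Jan 1, 2321 (319 left).
Jan has 31 days: +31 → Feb 1, 2321 (288 left).
Feb has 28 days: +28 → Mar 1, 2321 (260 left).
Mar has 31 days: +31 → Apr 1, 2321 (229 left).
Apr has 30 days: +30 → May 1, 2321 (199 left).
May has 31 days: +31 → Jun 1, 2321 (168 left).
Jun has 30 days: +30 → Jul 1, 2321 (138 left).
Jul has 31 days: +31 → Aug 1, 2321 (107 left).
Aug has 31 days: +31 → Sep 1, 2321 (76 left).
Sep has 30 days: +30 → Oct 1, 2321 (46 left).
Oct has 31 days: +31 → Nov 1, 2321 (15 left).
+15 → Nov 16, 2321.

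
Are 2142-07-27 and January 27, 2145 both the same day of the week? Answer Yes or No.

No

From Jul 27, 2142 to Jan 27, 2145 is 915 days.
915 mod 7 = 5, so they are different weekdays.
(Jul 27, 2142 is a Friday; Jan 27, 2145 is a Wednesday.)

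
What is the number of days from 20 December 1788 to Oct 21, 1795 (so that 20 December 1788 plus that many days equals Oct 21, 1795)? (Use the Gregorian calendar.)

Dec 20, 1788 → Dec 20, 1789: 365 days.
Dec 20, 1789 → Dec 20, 1790: 365 days.
Dec 20, 1790 → Dec 20, 1791: 365 days.
Dec 20, 1791 → Dec 20, 1792: 366 days (Feb 29, 1792 is in that span).
Dec 20, 1792 → Dec 20, 1793: 365 days.
Dec 20, 1793 → Dec 20, 1794: 365 days.
Dec 20, 1794 → Jan 20, 1795: 31 days (December has 31).
Jan 20, 1795 → Feb 20, 1795: 31 days (January has 31).
Feb 20, 1795 → Mar 20, 1795: 28 days (February has 28).
Mar 20, 1795 → Apr 20, 1795: 31 days (March has 31).
Apr 20, 1795 → May 20, 1795: 30 days (April has 30).
May 20, 1795 → Jun 20, 1795: 31 days (May has 31).
Jun 20, 1795 → Jul 20, 1795: 30 days (June has 30).
Jul 20, 1795 → Aug 20, 1795: 31 days (July has 31).
Aug 20, 1795 → Sep 20, 1795: 31 days (August has 31).
Sep 20, 1795 → Oct 20, 1795: 30 days (September has 30).
Oct 20, 1795 → Oct 21, 1795: 1 days.
Total: 2496 days.

2496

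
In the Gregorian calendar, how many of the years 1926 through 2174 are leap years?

61

Multiples of 4 in [1926,2174]: 62.
Of those, multiples of 100: 2 (not leap unless ÷400).
Multiples of 400: 1.
Leap years = 62 − 2 + 1 = 61.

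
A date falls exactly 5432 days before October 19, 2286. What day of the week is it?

Oct 19, 2286 is a Tuesday.
5432 mod 7 = 0, so 5432 days before a Tuesday is Tuesday − 0 = Tuesday.

Tuesday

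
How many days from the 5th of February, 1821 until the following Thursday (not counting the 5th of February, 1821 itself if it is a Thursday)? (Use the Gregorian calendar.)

3

Feb 5, 1821 is a Monday.
From Monday to the next Thursday is 3 days.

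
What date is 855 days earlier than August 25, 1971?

−365 (one year) → Aug 25, 1970 (490 left).
−365 (one year) → Aug 25, 1969 (125 left).
−25 → Jul 31, 1969 (end of Jul, 31 days; 100 left).
−31 → Jun 30, 1969 (end of Jun, 30 days; 69 left).
−30 → May 31, 1969 (end of May, 31 days; 39 left).
−31 → Apr 30, 1969 (end of Apr, 30 days; 8 left).
−8 → Apr 22, 1969.

April 22, 1969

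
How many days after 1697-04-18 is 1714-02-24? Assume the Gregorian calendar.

Apr 18, 1697 → Apr 18, 1698: 365 days.
Apr 18, 1698 → Apr 18, 1699: 365 days.
Apr 18, 1699 → Apr 18, 1700: 365 days.
Apr 18, 1700 → Apr 18, 1701: 365 days.
Apr 18, 1701 → Apr 18, 1702: 365 days.
Apr 18, 1702 → Apr 18, 1703: 365 days.
Apr 18, 1703 → Apr 18, 1704: 366 days (Feb 29, 1704 is in that span).
Apr 18, 1704 → Apr 18, 1705: 365 days.
Apr 18, 1705 → Apr 18, 1706: 365 days.
Apr 18, 1706 → Apr 18, 1707: 365 days.
Apr 18, 1707 → Apr 18, 1708: 366 days (Feb 29, 1708 is in that span).
Apr 18, 1708 → Apr 18, 1709: 365 days.
Apr 18, 1709 → Apr 18, 1710: 365 days.
Apr 18, 1710 → Apr 18, 1711: 365 days.
Apr 18, 1711 → Apr 18, 1712: 366 days (Feb 29, 1712 is in that span).
Apr 18, 1712 → Apr 18, 1713: 365 days.
Apr 18, 1713 → May 18, 1713: 30 days (April has 30).
May 18, 1713 → Jun 18, 1713: 31 days (May has 31).
Jun 18, 1713 → Jul 18, 1713: 30 days (June has 30).
Jul 18, 1713 → Aug 18, 1713: 31 days (July has 31).
Aug 18, 1713 → Sep 18, 1713: 31 days (August has 31).
Sep 18, 1713 → Oct 18, 1713: 30 days (September has 30).
Oct 18, 1713 → Nov 18, 1713: 31 days (October has 31).
Nov 18, 1713 → Dec 18, 1713: 30 days (November has 30).
Dec 18, 1713 → Jan 18, 1714: 31 days (December has 31).
Jan 18, 1714 → Feb 18, 1714: 31 days (January has 31).
Feb 18, 1714 → Feb 24, 1714: 6 days.
Total: 6155 days.

6155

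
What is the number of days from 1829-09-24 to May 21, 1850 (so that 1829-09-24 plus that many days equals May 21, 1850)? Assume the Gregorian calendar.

7544

Sep 24, 1829 → Sep 24, 1830: 365 days.
Sep 24, 1830 → Sep 24, 1831: 365 days.
Sep 24, 1831 → Sep 24, 1832: 366 days (Feb 29, 1832 is in that span).
Sep 24, 1832 → Sep 24, 1833: 365 days.
Sep 24, 1833 → Sep 24, 1834: 365 days.
Sep 24, 1834 → Sep 24, 1835: 365 days.
Sep 24, 1835 → Sep 24, 1836: 366 days (Feb 29, 1836 is in that span).
Sep 24, 1836 → Sep 24, 1837: 365 days.
Sep 24, 1837 → Sep 24, 1838: 365 days.
Sep 24, 1838 → Sep 24, 1839: 365 days.
Sep 24, 1839 → Sep 24, 1840: 366 days (Feb 29, 1840 is in that span).
Sep 24, 1840 → Sep 24, 1841: 365 days.
Sep 24, 1841 → Sep 24, 1842: 365 days.
Sep 24, 1842 → Sep 24, 1843: 365 days.
Sep 24, 1843 → Sep 24, 1844: 366 days (Feb 29, 1844 is in that span).
Sep 24, 1844 → Sep 24, 1845: 365 days.
Sep 24, 1845 → Sep 24, 1846: 365 days.
Sep 24, 1846 → Sep 24, 1847: 365 days.
Sep 24, 1847 → Sep 24, 1848: 366 days (Feb 29, 1848 is in that span).
Sep 24, 1848 → Sep 24, 1849: 365 days.
Sep 24, 1849 → Oct 24, 1849: 30 days (September has 30).
Oct 24, 1849 → Nov 24, 1849: 31 days (October has 31).
Nov 24, 1849 → Dec 24, 1849: 30 days (November has 30).
Dec 24, 1849 → Jan 24, 1850: 31 days (December has 31).
Jan 24, 1850 → Feb 24, 1850: 31 days (January has 31).
Feb 24, 1850 → Mar 24, 1850: 28 days (February has 28).
Mar 24, 1850 → Apr 24, 1850: 31 days (March has 31).
Apr 24, 1850 → May 21, 1850: 27 days.
Total: 7544 days.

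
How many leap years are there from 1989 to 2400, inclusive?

Multiples of 4 in [1989,2400]: 103.
Of those, multiples of 100: 5 (not leap unless ÷400).
Multiples of 400: 2.
Leap years = 103 − 5 + 2 = 100.

100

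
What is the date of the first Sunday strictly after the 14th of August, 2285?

August 16, 2285

Aug 14, 2285 is a Friday.
From Friday to the next Sunday is 2 days.
Aug 14, 2285 + 2 = Aug 16, 2285.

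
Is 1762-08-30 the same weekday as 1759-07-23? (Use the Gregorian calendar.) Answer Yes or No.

From Jul 23, 1759 to Aug 30, 1762 is 1134 days.
1134 mod 7 = 0, so they are the same weekday.
(Jul 23, 1759 is a Monday; Aug 30, 1762 is a Monday.)

Yes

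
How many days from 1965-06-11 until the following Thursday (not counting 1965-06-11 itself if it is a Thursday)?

Jun 11, 1965 is a Friday.
From Friday to the next Thursday is 6 days.

6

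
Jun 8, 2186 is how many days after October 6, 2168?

6454

Oct 6, 2168 → Oct 6, 2169: 365 days.
Oct 6, 2169 → Oct 6, 2170: 365 days.
Oct 6, 2170 → Oct 6, 2171: 365 days.
Oct 6, 2171 → Oct 6, 2172: 366 days (Feb 29, 2172 is in that span).
Oct 6, 2172 → Oct 6, 2173: 365 days.
Oct 6, 2173 → Oct 6, 2174: 365 days.
Oct 6, 2174 → Oct 6, 2175: 365 days.
Oct 6, 2175 → Oct 6, 2176: 366 days (Feb 29, 2176 is in that span).
Oct 6, 2176 → Oct 6, 2177: 365 days.
Oct 6, 2177 → Oct 6, 2178: 365 days.
Oct 6, 2178 → Oct 6, 2179: 365 days.
Oct 6, 2179 → Oct 6, 2180: 366 days (Feb 29, 2180 is in that span).
Oct 6, 2180 → Oct 6, 2181: 365 days.
Oct 6, 2181 → Oct 6, 2182: 365 days.
Oct 6, 2182 → Oct 6, 2183: 365 days.
Oct 6, 2183 → Oct 6, 2184: 366 days (Feb 29, 2184 is in that span).
Oct 6, 2184 → Oct 6, 2185: 365 days.
Oct 6, 2185 → Nov 6, 2185: 31 days (October has 31).
Nov 6, 2185 → Dec 6, 2185: 30 days (November has 30).
Dec 6, 2185 → Jan 6, 2186: 31 days (December has 31).
Jan 6, 2186 → Feb 6, 2186: 31 days (January has 31).
Feb 6, 2186 → Mar 6, 2186: 28 days (February has 28).
Mar 6, 2186 → Apr 6, 2186: 31 days (March has 31).
Apr 6, 2186 → May 6, 2186: 30 days (April has 30).
May 6, 2186 → Jun 6, 2186: 31 days (May has 31).
Jun 6, 2186 → Jun 8, 2186: 2 days.
Total: 6454 days.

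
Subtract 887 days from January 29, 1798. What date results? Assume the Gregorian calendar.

August 26, 1795

−365 (one year) → Jan 29, 1797 (522 left).
−366 (one year; includes Feb 29, 1796) → Jan 29, 1796 (156 left).
−29 → Dec 31, 1795 (end of Dec, 31 days; 127 left).
−31 → Nov 30, 1795 (end of Nov, 30 days; 96 left).
−30 → Oct 31, 1795 (end of Oct, 31 days; 66 left).
−31 → Sep 30, 1795 (end of Sep, 30 days; 35 left).
−30 → Aug 31, 1795 (end of Aug, 31 days; 5 left).
−5 → Aug 26, 1795.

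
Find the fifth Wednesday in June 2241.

June 30, 2241

June 1, 2241 is a Tuesday.
The first Wednesday is therefore June 2 (1 days later).
The fifth Wednesday is 2 + 4×7 = June 30.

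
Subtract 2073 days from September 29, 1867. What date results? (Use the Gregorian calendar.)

January 25, 1862

−365 (one year) → Sep 29, 1866 (1708 left).
−365 (one year) → Sep 29, 1865 (1343 left).
−365 (one year) → Sep 29, 1864 (978 left).
−366 (one year; includes Feb 29, 1864) → Sep 29, 1863 (612 left).
−365 (one year) → Sep 29, 1862 (247 left).
−29 → Aug 31, 1862 (end of Aug, 31 days; 218 left).
−31 → Jul 31, 1862 (end of Jul, 31 days; 187 left).
−31 → Jun 30, 1862 (end of Jun, 30 days; 156 left).
−30 → May 31, 1862 (end of May, 31 days; 126 left).
−31 → Apr 30, 1862 (end of Apr, 30 days; 95 left).
−30 → Mar 31, 1862 (end of Mar, 31 days; 65 left).
−31 → Feb 28, 1862 (end of Feb, 28 days; 34 left).
−28 → Jan 31, 1862 (end of Jan, 31 days; 6 left).
−6 → Jan 25, 1862.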